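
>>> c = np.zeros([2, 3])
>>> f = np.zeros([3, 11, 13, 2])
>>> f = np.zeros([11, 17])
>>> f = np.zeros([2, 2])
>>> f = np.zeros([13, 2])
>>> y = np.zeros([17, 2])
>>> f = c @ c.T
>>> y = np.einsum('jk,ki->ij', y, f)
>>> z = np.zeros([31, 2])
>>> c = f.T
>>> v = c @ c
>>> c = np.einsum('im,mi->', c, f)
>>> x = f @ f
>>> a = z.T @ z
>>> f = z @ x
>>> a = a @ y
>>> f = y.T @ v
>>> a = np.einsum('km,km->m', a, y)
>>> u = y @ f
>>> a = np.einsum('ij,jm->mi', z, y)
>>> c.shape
()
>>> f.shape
(17, 2)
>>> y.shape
(2, 17)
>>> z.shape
(31, 2)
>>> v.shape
(2, 2)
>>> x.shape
(2, 2)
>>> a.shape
(17, 31)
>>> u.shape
(2, 2)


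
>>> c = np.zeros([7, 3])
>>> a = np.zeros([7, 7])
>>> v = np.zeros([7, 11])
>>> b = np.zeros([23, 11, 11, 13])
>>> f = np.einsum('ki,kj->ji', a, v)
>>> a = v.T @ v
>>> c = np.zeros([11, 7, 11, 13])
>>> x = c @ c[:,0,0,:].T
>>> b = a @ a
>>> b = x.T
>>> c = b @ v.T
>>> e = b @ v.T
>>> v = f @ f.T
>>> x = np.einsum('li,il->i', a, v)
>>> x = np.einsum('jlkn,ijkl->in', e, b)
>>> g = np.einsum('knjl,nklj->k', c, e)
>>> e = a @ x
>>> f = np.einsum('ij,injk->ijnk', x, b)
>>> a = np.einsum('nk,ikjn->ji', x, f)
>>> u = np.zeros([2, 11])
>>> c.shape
(11, 11, 7, 7)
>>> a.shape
(11, 11)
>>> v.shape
(11, 11)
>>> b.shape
(11, 11, 7, 11)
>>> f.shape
(11, 7, 11, 11)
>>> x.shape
(11, 7)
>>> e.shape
(11, 7)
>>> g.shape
(11,)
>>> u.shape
(2, 11)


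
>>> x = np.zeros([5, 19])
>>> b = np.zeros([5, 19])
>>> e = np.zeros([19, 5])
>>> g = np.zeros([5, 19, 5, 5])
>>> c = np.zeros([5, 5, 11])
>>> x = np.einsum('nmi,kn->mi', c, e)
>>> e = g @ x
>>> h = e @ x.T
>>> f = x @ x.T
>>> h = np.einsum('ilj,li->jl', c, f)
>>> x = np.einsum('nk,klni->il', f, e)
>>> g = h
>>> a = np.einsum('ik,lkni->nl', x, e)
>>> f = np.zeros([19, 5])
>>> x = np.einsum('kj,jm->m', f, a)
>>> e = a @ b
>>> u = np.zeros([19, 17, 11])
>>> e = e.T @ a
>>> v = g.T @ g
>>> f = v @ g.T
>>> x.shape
(5,)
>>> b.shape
(5, 19)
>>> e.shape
(19, 5)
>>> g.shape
(11, 5)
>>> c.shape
(5, 5, 11)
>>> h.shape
(11, 5)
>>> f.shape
(5, 11)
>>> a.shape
(5, 5)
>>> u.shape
(19, 17, 11)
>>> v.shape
(5, 5)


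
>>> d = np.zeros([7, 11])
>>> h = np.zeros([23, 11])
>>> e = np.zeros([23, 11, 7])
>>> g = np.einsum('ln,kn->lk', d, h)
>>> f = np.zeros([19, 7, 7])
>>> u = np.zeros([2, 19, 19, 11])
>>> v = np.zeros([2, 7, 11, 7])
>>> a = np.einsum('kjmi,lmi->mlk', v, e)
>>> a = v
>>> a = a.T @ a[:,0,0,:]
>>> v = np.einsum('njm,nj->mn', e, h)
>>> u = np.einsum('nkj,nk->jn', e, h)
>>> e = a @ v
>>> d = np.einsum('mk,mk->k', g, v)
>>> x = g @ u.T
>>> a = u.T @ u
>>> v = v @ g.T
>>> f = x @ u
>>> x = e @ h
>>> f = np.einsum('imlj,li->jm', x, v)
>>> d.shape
(23,)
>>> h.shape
(23, 11)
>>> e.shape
(7, 11, 7, 23)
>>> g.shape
(7, 23)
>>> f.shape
(11, 11)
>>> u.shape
(7, 23)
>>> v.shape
(7, 7)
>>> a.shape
(23, 23)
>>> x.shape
(7, 11, 7, 11)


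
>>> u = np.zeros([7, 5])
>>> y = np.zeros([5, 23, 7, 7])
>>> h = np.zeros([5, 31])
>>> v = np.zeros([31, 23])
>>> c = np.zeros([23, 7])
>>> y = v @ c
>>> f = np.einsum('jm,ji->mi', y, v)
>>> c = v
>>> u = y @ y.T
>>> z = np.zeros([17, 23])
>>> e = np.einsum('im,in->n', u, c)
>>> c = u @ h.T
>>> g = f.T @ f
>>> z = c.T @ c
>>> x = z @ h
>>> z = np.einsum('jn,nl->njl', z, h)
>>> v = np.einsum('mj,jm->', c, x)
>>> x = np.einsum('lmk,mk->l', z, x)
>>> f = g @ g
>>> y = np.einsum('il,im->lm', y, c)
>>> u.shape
(31, 31)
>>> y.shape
(7, 5)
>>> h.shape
(5, 31)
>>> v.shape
()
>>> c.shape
(31, 5)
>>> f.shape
(23, 23)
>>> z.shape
(5, 5, 31)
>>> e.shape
(23,)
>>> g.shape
(23, 23)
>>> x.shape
(5,)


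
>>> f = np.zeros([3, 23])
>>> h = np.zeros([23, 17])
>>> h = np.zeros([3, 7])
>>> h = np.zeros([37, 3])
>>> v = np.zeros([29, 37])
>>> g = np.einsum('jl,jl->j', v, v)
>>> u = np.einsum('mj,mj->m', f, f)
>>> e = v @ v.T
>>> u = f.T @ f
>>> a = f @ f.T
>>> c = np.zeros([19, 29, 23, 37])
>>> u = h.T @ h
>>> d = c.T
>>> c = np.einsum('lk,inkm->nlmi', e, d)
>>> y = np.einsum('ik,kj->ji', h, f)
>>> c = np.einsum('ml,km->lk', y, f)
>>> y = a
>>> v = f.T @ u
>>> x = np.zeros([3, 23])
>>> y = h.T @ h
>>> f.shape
(3, 23)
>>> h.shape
(37, 3)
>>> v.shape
(23, 3)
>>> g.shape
(29,)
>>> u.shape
(3, 3)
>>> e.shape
(29, 29)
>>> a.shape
(3, 3)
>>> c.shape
(37, 3)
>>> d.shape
(37, 23, 29, 19)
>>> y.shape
(3, 3)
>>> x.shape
(3, 23)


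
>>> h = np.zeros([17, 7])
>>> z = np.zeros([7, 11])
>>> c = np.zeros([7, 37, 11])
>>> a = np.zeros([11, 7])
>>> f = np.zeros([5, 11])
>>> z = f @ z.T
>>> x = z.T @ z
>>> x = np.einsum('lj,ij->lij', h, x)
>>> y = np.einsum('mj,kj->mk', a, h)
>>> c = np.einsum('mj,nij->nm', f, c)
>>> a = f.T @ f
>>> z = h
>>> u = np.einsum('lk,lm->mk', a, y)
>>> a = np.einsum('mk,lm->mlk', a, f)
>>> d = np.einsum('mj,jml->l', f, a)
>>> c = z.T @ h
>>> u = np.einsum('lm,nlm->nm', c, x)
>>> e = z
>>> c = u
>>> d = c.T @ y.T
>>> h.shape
(17, 7)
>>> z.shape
(17, 7)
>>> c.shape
(17, 7)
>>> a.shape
(11, 5, 11)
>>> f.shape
(5, 11)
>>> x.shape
(17, 7, 7)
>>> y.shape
(11, 17)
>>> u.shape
(17, 7)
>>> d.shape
(7, 11)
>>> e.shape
(17, 7)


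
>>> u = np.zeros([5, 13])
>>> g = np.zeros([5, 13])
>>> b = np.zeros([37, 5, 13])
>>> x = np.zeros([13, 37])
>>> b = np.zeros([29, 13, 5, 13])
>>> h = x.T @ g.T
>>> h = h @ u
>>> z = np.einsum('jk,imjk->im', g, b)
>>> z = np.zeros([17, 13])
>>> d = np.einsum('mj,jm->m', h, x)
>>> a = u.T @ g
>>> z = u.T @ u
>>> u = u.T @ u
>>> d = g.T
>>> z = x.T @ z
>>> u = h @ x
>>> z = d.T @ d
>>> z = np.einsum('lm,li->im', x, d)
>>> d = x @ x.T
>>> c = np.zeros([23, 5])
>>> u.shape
(37, 37)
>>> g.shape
(5, 13)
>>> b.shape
(29, 13, 5, 13)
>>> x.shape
(13, 37)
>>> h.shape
(37, 13)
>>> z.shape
(5, 37)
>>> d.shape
(13, 13)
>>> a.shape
(13, 13)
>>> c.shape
(23, 5)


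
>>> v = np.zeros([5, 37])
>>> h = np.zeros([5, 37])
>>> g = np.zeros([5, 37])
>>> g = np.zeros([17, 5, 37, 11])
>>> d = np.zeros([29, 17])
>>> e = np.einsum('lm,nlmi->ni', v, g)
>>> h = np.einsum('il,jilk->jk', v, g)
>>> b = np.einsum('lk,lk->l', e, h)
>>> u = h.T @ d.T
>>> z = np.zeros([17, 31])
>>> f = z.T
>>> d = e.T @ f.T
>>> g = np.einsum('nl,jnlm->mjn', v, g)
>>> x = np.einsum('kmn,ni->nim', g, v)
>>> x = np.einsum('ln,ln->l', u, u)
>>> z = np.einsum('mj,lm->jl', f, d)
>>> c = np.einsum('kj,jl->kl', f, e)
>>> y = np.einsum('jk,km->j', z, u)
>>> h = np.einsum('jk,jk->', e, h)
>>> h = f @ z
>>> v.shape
(5, 37)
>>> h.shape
(31, 11)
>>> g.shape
(11, 17, 5)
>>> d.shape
(11, 31)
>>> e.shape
(17, 11)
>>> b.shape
(17,)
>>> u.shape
(11, 29)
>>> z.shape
(17, 11)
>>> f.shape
(31, 17)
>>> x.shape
(11,)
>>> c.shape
(31, 11)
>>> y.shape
(17,)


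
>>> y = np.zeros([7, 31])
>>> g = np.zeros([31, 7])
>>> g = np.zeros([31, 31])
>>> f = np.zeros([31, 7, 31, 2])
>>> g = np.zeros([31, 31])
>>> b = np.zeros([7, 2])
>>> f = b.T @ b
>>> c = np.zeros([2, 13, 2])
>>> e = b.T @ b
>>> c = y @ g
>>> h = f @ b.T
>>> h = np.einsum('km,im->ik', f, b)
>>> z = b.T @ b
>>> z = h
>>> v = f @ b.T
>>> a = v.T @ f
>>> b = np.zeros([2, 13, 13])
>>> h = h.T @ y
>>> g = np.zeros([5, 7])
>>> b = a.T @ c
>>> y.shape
(7, 31)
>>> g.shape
(5, 7)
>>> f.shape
(2, 2)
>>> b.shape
(2, 31)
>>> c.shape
(7, 31)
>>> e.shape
(2, 2)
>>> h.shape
(2, 31)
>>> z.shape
(7, 2)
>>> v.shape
(2, 7)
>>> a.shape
(7, 2)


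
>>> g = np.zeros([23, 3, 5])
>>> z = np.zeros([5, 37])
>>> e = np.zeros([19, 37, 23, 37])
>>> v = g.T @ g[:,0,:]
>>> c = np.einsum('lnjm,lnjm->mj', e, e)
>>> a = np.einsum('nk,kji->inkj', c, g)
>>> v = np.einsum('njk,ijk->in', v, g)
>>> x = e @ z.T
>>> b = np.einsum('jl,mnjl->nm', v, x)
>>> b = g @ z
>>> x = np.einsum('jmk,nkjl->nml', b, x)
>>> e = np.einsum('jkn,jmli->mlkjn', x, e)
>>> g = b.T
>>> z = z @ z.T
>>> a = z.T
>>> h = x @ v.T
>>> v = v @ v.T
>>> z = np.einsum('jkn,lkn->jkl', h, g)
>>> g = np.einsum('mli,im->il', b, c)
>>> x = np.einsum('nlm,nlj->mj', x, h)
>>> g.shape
(37, 3)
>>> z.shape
(19, 3, 37)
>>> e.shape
(37, 23, 3, 19, 5)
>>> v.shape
(23, 23)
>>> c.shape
(37, 23)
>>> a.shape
(5, 5)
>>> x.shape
(5, 23)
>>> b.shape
(23, 3, 37)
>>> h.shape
(19, 3, 23)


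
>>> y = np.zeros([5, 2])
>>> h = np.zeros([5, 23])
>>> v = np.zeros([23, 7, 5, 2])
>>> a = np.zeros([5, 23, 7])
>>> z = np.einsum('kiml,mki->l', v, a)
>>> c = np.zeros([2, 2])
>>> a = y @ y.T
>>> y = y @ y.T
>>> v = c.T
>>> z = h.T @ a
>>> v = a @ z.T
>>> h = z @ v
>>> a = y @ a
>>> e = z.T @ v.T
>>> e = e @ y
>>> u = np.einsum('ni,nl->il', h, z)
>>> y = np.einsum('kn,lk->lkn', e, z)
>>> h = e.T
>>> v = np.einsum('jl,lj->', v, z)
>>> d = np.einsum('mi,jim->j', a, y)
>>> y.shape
(23, 5, 5)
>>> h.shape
(5, 5)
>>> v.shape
()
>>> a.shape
(5, 5)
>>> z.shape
(23, 5)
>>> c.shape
(2, 2)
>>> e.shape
(5, 5)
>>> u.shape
(23, 5)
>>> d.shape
(23,)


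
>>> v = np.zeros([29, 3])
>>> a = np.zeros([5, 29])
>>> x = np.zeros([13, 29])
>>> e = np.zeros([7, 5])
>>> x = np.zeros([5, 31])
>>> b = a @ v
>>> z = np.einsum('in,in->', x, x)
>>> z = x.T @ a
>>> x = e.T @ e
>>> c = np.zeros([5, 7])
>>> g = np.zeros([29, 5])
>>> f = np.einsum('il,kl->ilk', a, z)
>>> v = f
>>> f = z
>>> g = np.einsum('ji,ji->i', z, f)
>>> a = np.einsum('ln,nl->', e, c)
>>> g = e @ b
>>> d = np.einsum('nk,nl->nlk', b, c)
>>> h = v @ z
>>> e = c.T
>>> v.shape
(5, 29, 31)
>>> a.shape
()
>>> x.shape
(5, 5)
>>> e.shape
(7, 5)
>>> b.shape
(5, 3)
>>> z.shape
(31, 29)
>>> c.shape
(5, 7)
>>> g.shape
(7, 3)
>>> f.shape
(31, 29)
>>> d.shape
(5, 7, 3)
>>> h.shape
(5, 29, 29)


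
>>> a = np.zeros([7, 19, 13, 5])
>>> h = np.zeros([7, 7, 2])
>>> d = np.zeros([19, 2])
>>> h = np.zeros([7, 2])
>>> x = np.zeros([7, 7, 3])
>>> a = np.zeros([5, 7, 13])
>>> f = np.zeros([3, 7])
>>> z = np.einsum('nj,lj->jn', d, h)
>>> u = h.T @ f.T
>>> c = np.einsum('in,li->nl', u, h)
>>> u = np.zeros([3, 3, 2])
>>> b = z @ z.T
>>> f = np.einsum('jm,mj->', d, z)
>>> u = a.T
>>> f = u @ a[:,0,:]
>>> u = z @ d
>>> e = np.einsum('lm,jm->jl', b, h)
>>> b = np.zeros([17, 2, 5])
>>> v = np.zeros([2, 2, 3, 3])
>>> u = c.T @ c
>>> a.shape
(5, 7, 13)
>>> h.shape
(7, 2)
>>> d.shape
(19, 2)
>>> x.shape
(7, 7, 3)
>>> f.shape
(13, 7, 13)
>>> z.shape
(2, 19)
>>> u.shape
(7, 7)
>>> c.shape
(3, 7)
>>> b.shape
(17, 2, 5)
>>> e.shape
(7, 2)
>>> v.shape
(2, 2, 3, 3)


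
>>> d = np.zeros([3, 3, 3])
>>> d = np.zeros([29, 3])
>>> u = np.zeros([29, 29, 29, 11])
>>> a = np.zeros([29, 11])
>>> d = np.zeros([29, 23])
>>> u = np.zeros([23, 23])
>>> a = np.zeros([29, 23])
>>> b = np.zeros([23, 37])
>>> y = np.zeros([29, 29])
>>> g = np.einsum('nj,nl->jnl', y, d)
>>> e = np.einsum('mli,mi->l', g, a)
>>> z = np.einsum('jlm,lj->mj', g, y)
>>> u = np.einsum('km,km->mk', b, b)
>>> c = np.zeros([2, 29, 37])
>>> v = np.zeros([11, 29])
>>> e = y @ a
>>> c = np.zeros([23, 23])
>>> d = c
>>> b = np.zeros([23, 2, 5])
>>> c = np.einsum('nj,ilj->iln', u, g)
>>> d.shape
(23, 23)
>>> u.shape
(37, 23)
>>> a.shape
(29, 23)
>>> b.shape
(23, 2, 5)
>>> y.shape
(29, 29)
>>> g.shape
(29, 29, 23)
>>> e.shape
(29, 23)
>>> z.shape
(23, 29)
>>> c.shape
(29, 29, 37)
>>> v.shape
(11, 29)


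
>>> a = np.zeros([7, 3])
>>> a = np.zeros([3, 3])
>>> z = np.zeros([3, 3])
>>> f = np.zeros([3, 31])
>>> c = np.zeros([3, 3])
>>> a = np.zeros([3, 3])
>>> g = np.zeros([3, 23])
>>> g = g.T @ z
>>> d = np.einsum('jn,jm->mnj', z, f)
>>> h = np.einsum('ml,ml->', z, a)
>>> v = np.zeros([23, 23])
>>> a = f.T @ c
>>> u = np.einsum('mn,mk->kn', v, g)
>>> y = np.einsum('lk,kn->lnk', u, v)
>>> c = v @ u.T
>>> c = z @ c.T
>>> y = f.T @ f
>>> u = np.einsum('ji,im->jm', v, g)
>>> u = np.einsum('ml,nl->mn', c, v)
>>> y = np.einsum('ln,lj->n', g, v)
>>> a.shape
(31, 3)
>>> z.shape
(3, 3)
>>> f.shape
(3, 31)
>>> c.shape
(3, 23)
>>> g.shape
(23, 3)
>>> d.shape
(31, 3, 3)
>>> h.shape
()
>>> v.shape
(23, 23)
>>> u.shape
(3, 23)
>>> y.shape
(3,)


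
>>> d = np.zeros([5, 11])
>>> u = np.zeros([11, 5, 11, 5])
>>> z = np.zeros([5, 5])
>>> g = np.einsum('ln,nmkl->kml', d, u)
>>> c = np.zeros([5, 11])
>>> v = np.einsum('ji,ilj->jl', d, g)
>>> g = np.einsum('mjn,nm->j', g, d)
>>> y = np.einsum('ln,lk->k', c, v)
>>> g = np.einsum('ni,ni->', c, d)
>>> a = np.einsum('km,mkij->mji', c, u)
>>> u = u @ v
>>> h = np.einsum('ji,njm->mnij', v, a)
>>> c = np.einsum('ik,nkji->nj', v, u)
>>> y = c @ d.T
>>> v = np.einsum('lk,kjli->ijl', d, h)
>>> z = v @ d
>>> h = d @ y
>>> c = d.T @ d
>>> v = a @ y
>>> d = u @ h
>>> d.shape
(11, 5, 11, 5)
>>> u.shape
(11, 5, 11, 5)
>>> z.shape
(5, 11, 11)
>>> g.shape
()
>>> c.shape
(11, 11)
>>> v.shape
(11, 5, 5)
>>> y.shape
(11, 5)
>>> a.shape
(11, 5, 11)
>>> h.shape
(5, 5)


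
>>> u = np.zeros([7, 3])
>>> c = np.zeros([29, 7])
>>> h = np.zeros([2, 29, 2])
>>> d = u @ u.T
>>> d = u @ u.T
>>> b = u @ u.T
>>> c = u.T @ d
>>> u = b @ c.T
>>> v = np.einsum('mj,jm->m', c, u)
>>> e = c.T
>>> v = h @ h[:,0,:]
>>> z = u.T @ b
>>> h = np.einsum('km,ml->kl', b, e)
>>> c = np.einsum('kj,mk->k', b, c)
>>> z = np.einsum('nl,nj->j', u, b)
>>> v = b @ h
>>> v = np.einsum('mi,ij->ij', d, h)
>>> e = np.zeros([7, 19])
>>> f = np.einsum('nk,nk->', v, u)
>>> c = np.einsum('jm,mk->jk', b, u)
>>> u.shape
(7, 3)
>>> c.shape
(7, 3)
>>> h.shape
(7, 3)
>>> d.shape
(7, 7)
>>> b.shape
(7, 7)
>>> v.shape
(7, 3)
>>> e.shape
(7, 19)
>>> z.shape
(7,)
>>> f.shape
()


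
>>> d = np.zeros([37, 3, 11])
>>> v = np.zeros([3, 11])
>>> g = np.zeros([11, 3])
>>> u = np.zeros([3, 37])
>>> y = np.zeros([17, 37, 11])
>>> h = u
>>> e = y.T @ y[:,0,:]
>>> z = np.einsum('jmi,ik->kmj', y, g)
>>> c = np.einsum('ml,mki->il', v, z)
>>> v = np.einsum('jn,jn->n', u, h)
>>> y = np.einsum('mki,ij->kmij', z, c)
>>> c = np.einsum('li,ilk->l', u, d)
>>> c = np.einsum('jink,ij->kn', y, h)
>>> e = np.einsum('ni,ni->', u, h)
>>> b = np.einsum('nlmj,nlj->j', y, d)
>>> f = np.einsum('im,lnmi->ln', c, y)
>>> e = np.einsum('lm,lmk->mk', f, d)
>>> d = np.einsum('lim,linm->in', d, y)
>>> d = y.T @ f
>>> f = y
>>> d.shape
(11, 17, 3, 3)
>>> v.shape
(37,)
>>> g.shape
(11, 3)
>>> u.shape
(3, 37)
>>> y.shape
(37, 3, 17, 11)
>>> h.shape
(3, 37)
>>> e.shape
(3, 11)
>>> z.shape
(3, 37, 17)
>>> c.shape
(11, 17)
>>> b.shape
(11,)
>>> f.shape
(37, 3, 17, 11)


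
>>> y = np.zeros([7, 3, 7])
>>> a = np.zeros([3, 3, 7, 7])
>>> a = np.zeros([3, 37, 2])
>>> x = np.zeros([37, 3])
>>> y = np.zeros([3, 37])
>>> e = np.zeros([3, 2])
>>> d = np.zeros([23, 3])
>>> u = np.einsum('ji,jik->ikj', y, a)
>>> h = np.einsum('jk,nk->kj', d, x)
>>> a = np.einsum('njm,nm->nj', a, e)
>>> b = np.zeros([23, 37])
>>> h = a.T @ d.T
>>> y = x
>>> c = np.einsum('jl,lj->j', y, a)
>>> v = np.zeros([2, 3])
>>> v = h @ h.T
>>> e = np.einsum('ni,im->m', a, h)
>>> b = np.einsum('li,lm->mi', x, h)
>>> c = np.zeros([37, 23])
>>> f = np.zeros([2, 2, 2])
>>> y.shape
(37, 3)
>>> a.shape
(3, 37)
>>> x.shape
(37, 3)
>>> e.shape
(23,)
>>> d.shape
(23, 3)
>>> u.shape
(37, 2, 3)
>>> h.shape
(37, 23)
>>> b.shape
(23, 3)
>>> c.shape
(37, 23)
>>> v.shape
(37, 37)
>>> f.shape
(2, 2, 2)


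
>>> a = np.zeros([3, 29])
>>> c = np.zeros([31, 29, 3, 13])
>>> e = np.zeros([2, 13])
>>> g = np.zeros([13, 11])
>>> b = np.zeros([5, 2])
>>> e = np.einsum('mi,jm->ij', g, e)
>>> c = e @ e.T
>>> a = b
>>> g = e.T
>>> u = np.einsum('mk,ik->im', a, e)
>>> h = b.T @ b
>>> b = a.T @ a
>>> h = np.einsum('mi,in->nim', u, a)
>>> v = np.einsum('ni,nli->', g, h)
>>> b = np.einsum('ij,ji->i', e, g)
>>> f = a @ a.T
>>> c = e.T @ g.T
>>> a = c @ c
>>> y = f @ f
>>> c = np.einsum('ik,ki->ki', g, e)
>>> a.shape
(2, 2)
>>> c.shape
(11, 2)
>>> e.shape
(11, 2)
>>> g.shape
(2, 11)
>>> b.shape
(11,)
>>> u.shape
(11, 5)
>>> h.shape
(2, 5, 11)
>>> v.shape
()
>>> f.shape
(5, 5)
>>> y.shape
(5, 5)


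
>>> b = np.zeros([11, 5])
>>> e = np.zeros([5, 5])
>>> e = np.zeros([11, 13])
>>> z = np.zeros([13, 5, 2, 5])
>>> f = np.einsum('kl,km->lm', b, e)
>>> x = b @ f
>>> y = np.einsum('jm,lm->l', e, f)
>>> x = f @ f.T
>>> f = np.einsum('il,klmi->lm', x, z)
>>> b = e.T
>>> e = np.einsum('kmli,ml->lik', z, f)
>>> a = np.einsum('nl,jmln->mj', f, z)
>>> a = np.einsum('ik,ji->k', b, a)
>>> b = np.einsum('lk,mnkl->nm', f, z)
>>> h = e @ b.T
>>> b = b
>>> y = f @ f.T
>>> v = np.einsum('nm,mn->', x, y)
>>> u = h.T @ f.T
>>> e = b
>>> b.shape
(5, 13)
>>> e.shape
(5, 13)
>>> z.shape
(13, 5, 2, 5)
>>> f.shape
(5, 2)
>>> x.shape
(5, 5)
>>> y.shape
(5, 5)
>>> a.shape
(11,)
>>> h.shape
(2, 5, 5)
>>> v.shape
()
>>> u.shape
(5, 5, 5)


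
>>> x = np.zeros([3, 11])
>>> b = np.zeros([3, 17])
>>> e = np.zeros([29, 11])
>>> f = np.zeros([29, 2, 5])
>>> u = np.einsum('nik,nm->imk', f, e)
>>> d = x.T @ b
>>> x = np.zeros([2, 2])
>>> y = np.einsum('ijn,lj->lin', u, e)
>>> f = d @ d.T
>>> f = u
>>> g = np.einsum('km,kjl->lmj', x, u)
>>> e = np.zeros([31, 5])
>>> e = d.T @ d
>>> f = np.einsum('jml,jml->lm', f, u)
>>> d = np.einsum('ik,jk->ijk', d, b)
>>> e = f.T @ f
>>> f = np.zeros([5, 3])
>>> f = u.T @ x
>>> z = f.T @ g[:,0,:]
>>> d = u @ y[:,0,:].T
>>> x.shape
(2, 2)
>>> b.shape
(3, 17)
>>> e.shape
(11, 11)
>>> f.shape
(5, 11, 2)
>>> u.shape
(2, 11, 5)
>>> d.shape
(2, 11, 29)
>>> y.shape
(29, 2, 5)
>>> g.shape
(5, 2, 11)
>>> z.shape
(2, 11, 11)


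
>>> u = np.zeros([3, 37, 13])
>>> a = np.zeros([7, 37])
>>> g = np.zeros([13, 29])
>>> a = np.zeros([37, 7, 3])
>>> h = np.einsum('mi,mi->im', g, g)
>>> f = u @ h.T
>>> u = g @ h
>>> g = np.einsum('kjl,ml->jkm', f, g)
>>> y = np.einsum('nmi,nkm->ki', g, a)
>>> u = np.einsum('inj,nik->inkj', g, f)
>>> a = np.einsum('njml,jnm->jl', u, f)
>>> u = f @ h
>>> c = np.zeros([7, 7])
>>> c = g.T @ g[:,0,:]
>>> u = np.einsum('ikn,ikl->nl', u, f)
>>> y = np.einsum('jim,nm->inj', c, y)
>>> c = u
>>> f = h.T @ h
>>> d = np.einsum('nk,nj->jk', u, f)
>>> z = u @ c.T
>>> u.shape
(13, 29)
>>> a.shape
(3, 13)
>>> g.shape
(37, 3, 13)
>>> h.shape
(29, 13)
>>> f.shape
(13, 13)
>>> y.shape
(3, 7, 13)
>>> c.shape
(13, 29)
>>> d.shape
(13, 29)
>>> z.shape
(13, 13)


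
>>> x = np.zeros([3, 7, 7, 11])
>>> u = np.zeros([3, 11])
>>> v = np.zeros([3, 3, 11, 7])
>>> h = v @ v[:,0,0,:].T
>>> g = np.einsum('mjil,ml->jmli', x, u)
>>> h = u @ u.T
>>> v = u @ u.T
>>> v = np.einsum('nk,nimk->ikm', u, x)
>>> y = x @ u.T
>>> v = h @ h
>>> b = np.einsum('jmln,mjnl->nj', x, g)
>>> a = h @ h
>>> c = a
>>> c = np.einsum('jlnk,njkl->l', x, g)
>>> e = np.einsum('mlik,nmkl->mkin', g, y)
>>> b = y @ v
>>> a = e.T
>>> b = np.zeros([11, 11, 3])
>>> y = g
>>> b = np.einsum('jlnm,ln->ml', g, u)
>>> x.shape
(3, 7, 7, 11)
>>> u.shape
(3, 11)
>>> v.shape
(3, 3)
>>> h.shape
(3, 3)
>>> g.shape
(7, 3, 11, 7)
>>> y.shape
(7, 3, 11, 7)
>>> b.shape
(7, 3)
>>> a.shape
(3, 11, 7, 7)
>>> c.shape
(7,)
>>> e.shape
(7, 7, 11, 3)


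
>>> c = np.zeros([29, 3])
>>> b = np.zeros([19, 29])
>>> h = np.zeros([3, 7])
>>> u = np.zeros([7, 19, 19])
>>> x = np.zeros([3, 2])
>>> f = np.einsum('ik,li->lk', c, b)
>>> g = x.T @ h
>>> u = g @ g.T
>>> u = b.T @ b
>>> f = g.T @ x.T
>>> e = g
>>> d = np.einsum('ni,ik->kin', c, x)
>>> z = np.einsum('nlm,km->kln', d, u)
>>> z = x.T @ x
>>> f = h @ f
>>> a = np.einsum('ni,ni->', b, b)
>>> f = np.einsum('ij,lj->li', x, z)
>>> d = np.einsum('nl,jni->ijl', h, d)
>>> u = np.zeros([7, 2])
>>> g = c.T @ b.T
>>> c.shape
(29, 3)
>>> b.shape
(19, 29)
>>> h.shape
(3, 7)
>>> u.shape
(7, 2)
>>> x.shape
(3, 2)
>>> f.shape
(2, 3)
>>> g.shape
(3, 19)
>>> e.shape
(2, 7)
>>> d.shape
(29, 2, 7)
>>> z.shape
(2, 2)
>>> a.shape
()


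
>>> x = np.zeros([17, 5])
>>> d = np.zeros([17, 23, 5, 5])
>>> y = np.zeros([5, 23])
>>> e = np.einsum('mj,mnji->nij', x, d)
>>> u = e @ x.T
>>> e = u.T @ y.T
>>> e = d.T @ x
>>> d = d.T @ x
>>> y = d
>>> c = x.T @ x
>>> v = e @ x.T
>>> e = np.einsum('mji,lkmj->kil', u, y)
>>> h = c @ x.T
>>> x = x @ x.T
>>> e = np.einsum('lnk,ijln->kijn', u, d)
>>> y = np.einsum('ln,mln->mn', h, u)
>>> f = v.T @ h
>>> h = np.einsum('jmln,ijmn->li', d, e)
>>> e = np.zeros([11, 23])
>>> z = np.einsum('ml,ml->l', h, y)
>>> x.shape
(17, 17)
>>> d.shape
(5, 5, 23, 5)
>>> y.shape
(23, 17)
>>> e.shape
(11, 23)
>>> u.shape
(23, 5, 17)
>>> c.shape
(5, 5)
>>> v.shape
(5, 5, 23, 17)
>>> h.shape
(23, 17)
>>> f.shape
(17, 23, 5, 17)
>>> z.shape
(17,)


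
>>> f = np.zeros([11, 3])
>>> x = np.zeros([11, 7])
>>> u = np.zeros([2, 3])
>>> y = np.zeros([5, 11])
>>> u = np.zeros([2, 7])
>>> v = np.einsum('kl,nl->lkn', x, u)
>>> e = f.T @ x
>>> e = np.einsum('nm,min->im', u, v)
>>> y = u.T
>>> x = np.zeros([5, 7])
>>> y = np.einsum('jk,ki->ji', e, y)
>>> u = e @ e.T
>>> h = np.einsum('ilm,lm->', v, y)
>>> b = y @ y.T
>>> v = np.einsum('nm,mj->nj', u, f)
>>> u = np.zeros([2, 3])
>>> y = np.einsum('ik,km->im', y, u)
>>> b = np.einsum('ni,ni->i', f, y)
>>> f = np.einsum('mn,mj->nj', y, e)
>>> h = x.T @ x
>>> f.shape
(3, 7)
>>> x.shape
(5, 7)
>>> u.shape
(2, 3)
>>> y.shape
(11, 3)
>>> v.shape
(11, 3)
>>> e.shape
(11, 7)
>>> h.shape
(7, 7)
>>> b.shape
(3,)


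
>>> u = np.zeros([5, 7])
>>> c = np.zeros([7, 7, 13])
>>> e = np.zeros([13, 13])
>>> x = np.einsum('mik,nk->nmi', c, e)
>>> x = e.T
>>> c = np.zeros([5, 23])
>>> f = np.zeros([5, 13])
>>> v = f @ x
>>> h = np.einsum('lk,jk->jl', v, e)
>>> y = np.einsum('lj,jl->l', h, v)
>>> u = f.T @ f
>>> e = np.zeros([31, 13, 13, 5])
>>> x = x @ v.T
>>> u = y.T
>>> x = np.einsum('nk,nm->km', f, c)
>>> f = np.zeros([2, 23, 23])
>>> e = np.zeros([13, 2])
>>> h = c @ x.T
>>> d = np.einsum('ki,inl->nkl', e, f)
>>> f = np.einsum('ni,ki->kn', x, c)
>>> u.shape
(13,)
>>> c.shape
(5, 23)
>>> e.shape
(13, 2)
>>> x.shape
(13, 23)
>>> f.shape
(5, 13)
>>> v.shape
(5, 13)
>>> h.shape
(5, 13)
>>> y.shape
(13,)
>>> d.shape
(23, 13, 23)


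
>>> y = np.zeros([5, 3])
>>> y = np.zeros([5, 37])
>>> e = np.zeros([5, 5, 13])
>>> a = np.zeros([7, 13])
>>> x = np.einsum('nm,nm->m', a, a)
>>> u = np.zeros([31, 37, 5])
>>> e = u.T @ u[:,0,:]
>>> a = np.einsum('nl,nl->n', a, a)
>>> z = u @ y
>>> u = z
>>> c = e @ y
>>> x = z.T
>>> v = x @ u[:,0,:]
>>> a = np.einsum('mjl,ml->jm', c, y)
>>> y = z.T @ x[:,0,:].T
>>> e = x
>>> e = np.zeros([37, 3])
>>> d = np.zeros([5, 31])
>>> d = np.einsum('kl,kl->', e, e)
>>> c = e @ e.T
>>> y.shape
(37, 37, 37)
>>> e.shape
(37, 3)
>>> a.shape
(37, 5)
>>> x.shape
(37, 37, 31)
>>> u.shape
(31, 37, 37)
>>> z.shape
(31, 37, 37)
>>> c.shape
(37, 37)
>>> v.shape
(37, 37, 37)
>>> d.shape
()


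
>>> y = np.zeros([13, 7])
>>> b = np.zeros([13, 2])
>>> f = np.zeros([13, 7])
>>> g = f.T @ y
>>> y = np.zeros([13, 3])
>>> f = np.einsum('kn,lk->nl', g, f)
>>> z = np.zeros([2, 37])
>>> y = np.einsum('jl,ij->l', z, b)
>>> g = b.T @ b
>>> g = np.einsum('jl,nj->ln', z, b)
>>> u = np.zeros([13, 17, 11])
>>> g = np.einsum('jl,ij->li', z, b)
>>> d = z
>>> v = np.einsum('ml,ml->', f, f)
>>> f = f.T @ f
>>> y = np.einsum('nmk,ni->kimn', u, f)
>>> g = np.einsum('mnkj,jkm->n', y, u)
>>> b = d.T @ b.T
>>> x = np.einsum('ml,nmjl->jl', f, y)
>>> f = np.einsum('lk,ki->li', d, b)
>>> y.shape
(11, 13, 17, 13)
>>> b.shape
(37, 13)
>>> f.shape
(2, 13)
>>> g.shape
(13,)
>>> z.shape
(2, 37)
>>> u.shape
(13, 17, 11)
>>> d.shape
(2, 37)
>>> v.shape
()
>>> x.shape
(17, 13)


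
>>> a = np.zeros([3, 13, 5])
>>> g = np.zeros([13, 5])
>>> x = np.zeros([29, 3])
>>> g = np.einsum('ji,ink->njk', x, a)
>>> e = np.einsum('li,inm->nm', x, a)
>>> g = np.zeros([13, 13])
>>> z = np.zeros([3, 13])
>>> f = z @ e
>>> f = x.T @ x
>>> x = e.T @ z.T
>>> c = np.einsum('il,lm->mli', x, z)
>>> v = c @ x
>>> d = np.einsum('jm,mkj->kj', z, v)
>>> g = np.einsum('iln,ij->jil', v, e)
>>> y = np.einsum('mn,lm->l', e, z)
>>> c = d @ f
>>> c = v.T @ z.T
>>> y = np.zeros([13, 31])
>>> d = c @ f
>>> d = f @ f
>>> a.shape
(3, 13, 5)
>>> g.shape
(5, 13, 3)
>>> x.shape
(5, 3)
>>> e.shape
(13, 5)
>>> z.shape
(3, 13)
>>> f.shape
(3, 3)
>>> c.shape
(3, 3, 3)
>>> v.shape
(13, 3, 3)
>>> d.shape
(3, 3)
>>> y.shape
(13, 31)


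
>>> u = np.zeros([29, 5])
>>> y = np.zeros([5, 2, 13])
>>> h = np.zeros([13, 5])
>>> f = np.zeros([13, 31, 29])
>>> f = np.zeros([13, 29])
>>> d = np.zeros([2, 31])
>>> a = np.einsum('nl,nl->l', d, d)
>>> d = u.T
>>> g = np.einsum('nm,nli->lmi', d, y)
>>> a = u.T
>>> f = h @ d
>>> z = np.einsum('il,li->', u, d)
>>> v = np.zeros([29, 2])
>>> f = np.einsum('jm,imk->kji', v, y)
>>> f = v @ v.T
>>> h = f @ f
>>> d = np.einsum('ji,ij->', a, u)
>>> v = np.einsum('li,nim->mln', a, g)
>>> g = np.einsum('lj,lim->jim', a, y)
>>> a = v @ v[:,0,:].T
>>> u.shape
(29, 5)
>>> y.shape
(5, 2, 13)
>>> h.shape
(29, 29)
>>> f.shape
(29, 29)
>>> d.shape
()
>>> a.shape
(13, 5, 13)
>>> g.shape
(29, 2, 13)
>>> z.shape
()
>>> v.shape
(13, 5, 2)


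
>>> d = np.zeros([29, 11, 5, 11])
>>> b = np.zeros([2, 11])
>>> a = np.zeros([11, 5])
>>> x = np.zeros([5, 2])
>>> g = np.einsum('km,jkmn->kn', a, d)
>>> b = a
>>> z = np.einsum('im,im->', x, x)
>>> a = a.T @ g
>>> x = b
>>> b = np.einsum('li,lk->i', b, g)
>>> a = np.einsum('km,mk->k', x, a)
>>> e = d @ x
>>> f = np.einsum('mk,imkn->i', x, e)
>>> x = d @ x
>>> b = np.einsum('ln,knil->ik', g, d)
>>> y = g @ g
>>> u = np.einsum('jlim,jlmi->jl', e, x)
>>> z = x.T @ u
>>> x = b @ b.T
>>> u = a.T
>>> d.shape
(29, 11, 5, 11)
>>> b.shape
(5, 29)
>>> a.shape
(11,)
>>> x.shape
(5, 5)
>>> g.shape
(11, 11)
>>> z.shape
(5, 5, 11, 11)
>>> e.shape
(29, 11, 5, 5)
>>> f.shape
(29,)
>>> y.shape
(11, 11)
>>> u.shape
(11,)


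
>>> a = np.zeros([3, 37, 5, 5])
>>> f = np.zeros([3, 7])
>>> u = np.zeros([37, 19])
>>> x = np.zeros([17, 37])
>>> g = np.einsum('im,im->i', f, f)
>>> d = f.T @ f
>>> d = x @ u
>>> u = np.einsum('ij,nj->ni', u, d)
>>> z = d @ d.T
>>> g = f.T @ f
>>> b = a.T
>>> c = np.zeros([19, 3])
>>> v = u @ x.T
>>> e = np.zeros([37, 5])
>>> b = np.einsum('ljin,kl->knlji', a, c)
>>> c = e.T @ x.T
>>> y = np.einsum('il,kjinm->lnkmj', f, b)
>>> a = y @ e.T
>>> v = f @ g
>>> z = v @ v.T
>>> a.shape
(7, 37, 19, 5, 37)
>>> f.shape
(3, 7)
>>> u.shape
(17, 37)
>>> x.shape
(17, 37)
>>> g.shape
(7, 7)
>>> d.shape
(17, 19)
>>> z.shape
(3, 3)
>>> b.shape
(19, 5, 3, 37, 5)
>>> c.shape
(5, 17)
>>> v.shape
(3, 7)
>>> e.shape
(37, 5)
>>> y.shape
(7, 37, 19, 5, 5)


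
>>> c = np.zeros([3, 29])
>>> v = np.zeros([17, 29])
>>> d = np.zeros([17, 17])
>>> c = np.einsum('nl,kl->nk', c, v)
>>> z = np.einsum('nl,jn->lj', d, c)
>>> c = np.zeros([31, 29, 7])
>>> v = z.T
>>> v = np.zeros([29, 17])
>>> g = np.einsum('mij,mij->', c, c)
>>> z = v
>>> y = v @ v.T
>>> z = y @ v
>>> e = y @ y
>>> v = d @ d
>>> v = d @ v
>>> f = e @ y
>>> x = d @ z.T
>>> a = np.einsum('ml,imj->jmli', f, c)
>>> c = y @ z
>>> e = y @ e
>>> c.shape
(29, 17)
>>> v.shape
(17, 17)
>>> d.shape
(17, 17)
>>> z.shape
(29, 17)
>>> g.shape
()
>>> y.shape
(29, 29)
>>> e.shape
(29, 29)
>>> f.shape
(29, 29)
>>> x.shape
(17, 29)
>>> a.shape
(7, 29, 29, 31)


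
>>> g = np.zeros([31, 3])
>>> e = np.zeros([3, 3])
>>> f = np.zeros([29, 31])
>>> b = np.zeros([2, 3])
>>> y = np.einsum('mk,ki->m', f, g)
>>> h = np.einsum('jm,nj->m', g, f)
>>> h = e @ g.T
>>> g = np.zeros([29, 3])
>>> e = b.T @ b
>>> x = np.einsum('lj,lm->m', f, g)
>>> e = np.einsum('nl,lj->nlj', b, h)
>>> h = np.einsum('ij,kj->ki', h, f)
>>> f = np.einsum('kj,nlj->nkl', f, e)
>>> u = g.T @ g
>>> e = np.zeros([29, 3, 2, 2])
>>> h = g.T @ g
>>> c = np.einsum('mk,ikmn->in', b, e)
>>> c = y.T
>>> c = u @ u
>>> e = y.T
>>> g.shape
(29, 3)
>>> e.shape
(29,)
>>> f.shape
(2, 29, 3)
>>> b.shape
(2, 3)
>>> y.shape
(29,)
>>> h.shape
(3, 3)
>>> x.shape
(3,)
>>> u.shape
(3, 3)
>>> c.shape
(3, 3)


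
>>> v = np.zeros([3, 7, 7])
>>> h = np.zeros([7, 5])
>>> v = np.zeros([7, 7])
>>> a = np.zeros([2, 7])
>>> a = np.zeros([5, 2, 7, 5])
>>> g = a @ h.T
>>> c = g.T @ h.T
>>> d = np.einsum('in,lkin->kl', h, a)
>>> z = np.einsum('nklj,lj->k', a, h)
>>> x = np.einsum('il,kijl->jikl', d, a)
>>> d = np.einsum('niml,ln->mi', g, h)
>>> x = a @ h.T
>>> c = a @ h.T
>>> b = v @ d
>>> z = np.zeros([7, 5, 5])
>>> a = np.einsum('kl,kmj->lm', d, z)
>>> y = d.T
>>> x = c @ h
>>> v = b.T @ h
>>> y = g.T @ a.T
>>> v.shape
(2, 5)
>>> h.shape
(7, 5)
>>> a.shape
(2, 5)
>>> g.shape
(5, 2, 7, 7)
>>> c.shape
(5, 2, 7, 7)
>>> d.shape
(7, 2)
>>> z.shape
(7, 5, 5)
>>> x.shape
(5, 2, 7, 5)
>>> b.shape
(7, 2)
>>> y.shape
(7, 7, 2, 2)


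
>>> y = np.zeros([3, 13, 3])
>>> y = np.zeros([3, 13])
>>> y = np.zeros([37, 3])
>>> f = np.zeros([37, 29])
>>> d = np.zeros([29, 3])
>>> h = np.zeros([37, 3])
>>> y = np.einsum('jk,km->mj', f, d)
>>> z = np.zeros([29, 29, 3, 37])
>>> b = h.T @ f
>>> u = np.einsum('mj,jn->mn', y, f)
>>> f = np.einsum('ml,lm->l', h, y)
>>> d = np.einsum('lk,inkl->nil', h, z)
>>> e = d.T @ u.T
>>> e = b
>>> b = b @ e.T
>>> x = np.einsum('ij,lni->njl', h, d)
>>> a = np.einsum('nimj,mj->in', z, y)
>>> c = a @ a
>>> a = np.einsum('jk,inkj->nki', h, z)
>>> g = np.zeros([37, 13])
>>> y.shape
(3, 37)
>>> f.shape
(3,)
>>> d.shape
(29, 29, 37)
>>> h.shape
(37, 3)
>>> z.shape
(29, 29, 3, 37)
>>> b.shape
(3, 3)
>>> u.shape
(3, 29)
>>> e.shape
(3, 29)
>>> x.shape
(29, 3, 29)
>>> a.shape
(29, 3, 29)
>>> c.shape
(29, 29)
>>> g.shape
(37, 13)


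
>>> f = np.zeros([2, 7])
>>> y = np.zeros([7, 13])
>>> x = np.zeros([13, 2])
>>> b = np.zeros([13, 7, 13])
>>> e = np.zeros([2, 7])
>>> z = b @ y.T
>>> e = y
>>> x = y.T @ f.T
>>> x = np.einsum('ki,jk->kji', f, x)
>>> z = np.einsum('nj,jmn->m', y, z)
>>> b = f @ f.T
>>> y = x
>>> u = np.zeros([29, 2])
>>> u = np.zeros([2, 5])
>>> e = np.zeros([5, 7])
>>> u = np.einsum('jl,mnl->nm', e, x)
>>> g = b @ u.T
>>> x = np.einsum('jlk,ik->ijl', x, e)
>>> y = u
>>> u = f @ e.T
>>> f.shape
(2, 7)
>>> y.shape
(13, 2)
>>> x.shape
(5, 2, 13)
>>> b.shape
(2, 2)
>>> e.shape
(5, 7)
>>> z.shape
(7,)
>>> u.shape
(2, 5)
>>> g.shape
(2, 13)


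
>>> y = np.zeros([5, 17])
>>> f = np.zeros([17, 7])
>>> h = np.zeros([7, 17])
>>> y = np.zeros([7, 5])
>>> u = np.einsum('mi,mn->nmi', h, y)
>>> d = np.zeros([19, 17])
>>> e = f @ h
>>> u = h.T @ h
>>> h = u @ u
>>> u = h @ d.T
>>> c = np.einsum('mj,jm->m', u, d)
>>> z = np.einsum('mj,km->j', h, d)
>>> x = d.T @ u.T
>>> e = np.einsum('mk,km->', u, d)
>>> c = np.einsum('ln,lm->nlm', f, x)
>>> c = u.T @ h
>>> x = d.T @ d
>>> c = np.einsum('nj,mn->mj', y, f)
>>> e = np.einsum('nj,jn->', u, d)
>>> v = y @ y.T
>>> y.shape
(7, 5)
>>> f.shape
(17, 7)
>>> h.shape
(17, 17)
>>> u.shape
(17, 19)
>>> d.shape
(19, 17)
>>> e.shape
()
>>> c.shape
(17, 5)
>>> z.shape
(17,)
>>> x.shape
(17, 17)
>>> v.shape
(7, 7)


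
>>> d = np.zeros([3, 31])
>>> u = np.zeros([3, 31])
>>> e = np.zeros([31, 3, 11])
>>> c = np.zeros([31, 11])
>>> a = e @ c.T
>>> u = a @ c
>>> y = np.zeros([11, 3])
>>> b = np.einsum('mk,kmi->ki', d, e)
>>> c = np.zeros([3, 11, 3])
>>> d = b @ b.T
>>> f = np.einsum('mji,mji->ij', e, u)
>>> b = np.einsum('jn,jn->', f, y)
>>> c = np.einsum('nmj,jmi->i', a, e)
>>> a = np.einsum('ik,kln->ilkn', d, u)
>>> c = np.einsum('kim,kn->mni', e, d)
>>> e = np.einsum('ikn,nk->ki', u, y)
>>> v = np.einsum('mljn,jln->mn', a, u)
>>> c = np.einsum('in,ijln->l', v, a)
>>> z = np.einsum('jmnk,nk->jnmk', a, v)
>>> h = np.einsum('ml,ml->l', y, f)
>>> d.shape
(31, 31)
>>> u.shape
(31, 3, 11)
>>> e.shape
(3, 31)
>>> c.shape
(31,)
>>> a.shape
(31, 3, 31, 11)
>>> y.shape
(11, 3)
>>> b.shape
()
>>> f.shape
(11, 3)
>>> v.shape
(31, 11)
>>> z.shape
(31, 31, 3, 11)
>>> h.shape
(3,)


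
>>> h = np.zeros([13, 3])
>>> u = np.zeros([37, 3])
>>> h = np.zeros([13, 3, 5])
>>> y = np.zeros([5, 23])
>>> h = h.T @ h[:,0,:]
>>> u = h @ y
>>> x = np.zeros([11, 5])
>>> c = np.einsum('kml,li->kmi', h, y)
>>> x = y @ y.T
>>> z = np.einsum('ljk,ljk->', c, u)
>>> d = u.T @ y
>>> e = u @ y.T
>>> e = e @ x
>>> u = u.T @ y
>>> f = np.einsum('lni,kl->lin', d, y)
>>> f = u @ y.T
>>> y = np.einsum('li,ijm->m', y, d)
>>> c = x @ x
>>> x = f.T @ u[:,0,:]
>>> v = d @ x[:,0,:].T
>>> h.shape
(5, 3, 5)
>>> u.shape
(23, 3, 23)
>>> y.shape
(23,)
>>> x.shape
(5, 3, 23)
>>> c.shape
(5, 5)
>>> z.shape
()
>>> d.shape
(23, 3, 23)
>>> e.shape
(5, 3, 5)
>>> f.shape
(23, 3, 5)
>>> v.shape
(23, 3, 5)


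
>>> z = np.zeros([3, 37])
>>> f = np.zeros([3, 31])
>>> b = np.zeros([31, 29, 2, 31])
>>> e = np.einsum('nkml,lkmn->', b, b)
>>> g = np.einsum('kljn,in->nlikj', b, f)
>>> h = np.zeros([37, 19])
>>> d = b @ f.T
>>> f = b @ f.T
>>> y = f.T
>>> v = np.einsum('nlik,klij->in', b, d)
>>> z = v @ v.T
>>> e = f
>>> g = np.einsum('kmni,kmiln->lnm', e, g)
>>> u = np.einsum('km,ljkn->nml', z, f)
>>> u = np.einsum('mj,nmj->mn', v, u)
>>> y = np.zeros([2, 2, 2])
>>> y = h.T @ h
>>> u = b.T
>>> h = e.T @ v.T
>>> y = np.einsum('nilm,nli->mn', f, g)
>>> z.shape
(2, 2)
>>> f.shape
(31, 29, 2, 3)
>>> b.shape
(31, 29, 2, 31)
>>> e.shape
(31, 29, 2, 3)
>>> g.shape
(31, 2, 29)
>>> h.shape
(3, 2, 29, 2)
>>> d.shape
(31, 29, 2, 3)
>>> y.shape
(3, 31)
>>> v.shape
(2, 31)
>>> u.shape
(31, 2, 29, 31)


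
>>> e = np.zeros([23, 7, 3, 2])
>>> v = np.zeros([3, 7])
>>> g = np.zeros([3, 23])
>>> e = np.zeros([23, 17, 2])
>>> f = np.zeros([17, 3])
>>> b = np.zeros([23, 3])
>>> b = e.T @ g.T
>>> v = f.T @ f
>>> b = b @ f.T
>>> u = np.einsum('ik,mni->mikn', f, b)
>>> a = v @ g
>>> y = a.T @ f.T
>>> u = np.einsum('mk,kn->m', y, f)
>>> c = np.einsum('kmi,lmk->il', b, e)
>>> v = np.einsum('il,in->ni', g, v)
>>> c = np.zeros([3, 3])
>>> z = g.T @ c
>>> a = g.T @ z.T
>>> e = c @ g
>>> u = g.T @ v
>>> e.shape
(3, 23)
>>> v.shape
(3, 3)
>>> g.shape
(3, 23)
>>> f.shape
(17, 3)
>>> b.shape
(2, 17, 17)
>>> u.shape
(23, 3)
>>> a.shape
(23, 23)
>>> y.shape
(23, 17)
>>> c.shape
(3, 3)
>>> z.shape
(23, 3)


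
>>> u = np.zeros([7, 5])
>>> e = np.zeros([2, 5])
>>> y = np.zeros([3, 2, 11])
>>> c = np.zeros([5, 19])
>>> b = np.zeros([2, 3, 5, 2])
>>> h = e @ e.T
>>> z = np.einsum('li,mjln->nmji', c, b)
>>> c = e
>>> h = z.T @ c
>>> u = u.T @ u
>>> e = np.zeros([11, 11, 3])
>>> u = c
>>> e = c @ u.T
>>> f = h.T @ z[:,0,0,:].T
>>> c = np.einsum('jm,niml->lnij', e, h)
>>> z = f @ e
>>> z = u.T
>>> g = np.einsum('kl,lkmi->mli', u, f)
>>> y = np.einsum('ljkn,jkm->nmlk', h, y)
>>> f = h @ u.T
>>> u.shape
(2, 5)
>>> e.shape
(2, 2)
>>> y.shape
(5, 11, 19, 2)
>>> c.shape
(5, 19, 3, 2)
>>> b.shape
(2, 3, 5, 2)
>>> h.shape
(19, 3, 2, 5)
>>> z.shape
(5, 2)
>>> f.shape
(19, 3, 2, 2)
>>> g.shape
(3, 5, 2)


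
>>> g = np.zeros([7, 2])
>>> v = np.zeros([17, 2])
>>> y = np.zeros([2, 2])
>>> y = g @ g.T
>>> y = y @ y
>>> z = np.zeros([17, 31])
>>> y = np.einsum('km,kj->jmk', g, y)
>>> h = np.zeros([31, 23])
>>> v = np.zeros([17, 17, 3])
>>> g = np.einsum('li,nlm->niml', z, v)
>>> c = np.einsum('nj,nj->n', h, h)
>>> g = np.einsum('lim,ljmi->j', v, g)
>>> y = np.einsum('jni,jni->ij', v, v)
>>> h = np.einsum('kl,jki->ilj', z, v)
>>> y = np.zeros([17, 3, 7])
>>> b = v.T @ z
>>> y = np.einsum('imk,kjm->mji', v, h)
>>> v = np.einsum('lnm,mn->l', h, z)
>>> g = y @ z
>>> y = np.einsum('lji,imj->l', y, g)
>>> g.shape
(17, 31, 31)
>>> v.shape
(3,)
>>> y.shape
(17,)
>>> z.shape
(17, 31)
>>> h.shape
(3, 31, 17)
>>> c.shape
(31,)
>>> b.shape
(3, 17, 31)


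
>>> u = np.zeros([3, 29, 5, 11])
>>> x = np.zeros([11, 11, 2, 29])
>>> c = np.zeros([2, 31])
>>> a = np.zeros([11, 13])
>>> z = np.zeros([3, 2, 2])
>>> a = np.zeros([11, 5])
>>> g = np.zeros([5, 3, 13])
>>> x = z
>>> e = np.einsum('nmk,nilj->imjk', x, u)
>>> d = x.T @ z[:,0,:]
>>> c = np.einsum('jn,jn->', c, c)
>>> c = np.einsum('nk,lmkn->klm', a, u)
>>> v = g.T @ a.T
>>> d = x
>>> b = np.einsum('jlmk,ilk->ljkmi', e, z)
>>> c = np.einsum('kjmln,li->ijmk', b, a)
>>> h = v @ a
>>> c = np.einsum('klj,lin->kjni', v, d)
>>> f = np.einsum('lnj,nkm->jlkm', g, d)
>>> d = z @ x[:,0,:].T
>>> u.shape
(3, 29, 5, 11)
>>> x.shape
(3, 2, 2)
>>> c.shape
(13, 11, 2, 2)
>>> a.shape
(11, 5)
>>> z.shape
(3, 2, 2)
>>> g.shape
(5, 3, 13)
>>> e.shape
(29, 2, 11, 2)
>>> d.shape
(3, 2, 3)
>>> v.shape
(13, 3, 11)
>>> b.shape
(2, 29, 2, 11, 3)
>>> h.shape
(13, 3, 5)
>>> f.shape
(13, 5, 2, 2)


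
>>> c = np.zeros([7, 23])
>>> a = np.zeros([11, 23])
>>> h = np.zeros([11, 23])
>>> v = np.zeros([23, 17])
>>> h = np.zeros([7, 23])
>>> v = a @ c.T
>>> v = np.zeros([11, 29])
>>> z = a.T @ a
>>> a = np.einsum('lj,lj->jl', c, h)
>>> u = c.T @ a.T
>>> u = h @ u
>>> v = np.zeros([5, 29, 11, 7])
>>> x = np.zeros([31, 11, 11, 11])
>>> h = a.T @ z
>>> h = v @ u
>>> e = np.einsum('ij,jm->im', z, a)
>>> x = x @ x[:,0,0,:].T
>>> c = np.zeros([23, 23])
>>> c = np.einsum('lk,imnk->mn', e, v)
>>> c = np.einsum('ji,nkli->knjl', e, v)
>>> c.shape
(29, 5, 23, 11)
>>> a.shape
(23, 7)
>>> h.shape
(5, 29, 11, 23)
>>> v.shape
(5, 29, 11, 7)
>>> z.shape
(23, 23)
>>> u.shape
(7, 23)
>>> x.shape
(31, 11, 11, 31)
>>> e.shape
(23, 7)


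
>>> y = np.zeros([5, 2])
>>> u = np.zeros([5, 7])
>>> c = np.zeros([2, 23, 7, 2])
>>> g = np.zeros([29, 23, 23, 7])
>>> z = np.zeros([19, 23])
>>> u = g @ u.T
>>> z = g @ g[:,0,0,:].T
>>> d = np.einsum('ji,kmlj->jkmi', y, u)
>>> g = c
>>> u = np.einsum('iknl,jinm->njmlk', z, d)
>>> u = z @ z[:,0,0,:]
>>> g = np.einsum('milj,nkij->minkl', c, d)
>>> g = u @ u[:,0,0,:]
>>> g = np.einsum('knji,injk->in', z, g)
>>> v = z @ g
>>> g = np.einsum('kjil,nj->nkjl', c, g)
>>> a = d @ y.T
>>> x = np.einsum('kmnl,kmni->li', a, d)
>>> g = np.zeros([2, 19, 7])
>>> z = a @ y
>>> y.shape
(5, 2)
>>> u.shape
(29, 23, 23, 29)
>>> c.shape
(2, 23, 7, 2)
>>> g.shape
(2, 19, 7)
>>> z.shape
(5, 29, 23, 2)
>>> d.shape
(5, 29, 23, 2)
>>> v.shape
(29, 23, 23, 23)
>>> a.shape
(5, 29, 23, 5)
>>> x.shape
(5, 2)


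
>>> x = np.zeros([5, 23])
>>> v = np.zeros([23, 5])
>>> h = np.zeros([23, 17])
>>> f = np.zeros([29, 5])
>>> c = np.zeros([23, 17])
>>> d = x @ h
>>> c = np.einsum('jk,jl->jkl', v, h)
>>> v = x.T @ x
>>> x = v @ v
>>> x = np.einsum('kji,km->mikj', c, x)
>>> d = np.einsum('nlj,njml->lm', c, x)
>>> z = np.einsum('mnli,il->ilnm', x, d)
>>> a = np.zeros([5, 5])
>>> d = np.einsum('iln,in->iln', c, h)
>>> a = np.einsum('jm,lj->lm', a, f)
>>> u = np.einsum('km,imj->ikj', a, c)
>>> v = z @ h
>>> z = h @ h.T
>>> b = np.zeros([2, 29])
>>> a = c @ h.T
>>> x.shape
(23, 17, 23, 5)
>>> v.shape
(5, 23, 17, 17)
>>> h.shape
(23, 17)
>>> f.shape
(29, 5)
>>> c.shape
(23, 5, 17)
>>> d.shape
(23, 5, 17)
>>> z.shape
(23, 23)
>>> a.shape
(23, 5, 23)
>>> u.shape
(23, 29, 17)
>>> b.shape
(2, 29)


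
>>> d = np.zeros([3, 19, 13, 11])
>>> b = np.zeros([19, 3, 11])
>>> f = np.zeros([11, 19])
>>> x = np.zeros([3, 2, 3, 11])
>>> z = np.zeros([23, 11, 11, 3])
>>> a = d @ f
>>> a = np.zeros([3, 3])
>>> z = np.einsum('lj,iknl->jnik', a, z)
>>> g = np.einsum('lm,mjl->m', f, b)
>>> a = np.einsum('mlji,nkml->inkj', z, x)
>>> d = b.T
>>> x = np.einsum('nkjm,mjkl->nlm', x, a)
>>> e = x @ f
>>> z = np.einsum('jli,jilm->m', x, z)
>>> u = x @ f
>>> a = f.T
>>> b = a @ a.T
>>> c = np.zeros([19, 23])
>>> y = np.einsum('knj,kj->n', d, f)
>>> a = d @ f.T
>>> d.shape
(11, 3, 19)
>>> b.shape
(19, 19)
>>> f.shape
(11, 19)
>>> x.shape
(3, 23, 11)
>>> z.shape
(11,)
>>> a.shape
(11, 3, 11)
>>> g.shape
(19,)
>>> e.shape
(3, 23, 19)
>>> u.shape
(3, 23, 19)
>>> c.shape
(19, 23)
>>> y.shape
(3,)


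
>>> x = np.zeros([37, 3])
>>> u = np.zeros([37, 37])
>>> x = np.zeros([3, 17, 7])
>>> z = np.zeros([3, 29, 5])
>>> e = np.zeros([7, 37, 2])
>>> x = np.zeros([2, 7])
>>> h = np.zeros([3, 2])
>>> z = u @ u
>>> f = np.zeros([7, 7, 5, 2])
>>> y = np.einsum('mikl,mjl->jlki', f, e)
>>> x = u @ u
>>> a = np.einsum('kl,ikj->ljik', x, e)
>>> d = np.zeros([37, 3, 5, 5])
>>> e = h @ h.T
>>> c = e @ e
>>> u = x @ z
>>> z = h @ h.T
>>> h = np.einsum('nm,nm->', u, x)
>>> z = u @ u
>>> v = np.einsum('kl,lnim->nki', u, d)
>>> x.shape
(37, 37)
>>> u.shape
(37, 37)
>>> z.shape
(37, 37)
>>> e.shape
(3, 3)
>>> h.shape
()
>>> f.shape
(7, 7, 5, 2)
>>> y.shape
(37, 2, 5, 7)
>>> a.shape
(37, 2, 7, 37)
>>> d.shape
(37, 3, 5, 5)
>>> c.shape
(3, 3)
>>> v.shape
(3, 37, 5)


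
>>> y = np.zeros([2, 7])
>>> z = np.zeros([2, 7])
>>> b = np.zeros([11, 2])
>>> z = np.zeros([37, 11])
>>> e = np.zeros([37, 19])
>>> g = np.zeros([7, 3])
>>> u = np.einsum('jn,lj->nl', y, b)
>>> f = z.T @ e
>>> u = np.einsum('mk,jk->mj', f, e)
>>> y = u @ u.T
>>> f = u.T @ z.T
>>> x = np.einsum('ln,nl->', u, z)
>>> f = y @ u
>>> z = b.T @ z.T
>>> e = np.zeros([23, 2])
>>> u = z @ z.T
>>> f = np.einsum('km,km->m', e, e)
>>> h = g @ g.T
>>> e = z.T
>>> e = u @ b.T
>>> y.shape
(11, 11)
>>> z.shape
(2, 37)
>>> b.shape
(11, 2)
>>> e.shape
(2, 11)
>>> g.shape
(7, 3)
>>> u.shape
(2, 2)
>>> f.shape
(2,)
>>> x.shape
()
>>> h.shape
(7, 7)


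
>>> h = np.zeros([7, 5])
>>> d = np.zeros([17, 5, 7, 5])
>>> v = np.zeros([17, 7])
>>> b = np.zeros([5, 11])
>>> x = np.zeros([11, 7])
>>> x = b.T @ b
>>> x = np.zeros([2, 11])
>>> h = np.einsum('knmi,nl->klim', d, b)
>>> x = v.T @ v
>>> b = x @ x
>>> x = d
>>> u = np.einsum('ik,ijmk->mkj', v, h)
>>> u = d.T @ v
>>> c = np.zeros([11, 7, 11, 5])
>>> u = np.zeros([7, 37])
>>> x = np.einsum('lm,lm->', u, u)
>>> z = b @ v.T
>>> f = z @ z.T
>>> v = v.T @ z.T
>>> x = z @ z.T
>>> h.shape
(17, 11, 5, 7)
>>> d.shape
(17, 5, 7, 5)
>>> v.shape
(7, 7)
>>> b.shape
(7, 7)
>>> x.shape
(7, 7)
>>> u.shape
(7, 37)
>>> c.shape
(11, 7, 11, 5)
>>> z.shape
(7, 17)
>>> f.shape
(7, 7)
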